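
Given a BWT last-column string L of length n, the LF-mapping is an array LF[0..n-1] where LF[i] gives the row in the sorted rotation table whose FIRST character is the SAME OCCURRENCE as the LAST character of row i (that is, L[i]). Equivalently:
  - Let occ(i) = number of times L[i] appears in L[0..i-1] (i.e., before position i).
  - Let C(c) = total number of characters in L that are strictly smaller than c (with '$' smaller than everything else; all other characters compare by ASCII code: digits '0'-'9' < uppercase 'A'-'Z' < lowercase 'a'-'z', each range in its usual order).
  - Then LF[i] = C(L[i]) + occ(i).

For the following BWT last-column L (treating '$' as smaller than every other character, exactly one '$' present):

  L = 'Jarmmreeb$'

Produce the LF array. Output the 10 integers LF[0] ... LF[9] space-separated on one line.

Answer: 1 2 8 6 7 9 4 5 3 0

Derivation:
Char counts: '$':1, 'J':1, 'a':1, 'b':1, 'e':2, 'm':2, 'r':2
C (first-col start): C('$')=0, C('J')=1, C('a')=2, C('b')=3, C('e')=4, C('m')=6, C('r')=8
L[0]='J': occ=0, LF[0]=C('J')+0=1+0=1
L[1]='a': occ=0, LF[1]=C('a')+0=2+0=2
L[2]='r': occ=0, LF[2]=C('r')+0=8+0=8
L[3]='m': occ=0, LF[3]=C('m')+0=6+0=6
L[4]='m': occ=1, LF[4]=C('m')+1=6+1=7
L[5]='r': occ=1, LF[5]=C('r')+1=8+1=9
L[6]='e': occ=0, LF[6]=C('e')+0=4+0=4
L[7]='e': occ=1, LF[7]=C('e')+1=4+1=5
L[8]='b': occ=0, LF[8]=C('b')+0=3+0=3
L[9]='$': occ=0, LF[9]=C('$')+0=0+0=0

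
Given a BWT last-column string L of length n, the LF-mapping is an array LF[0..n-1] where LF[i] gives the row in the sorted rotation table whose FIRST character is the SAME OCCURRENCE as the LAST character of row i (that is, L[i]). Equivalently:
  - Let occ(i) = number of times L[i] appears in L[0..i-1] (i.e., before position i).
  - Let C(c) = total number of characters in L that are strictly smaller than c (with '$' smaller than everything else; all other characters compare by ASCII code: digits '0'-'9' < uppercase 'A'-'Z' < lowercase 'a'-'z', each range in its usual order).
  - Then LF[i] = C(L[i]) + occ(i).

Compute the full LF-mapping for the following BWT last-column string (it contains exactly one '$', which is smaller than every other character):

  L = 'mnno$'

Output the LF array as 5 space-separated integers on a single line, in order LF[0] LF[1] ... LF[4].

Answer: 1 2 3 4 0

Derivation:
Char counts: '$':1, 'm':1, 'n':2, 'o':1
C (first-col start): C('$')=0, C('m')=1, C('n')=2, C('o')=4
L[0]='m': occ=0, LF[0]=C('m')+0=1+0=1
L[1]='n': occ=0, LF[1]=C('n')+0=2+0=2
L[2]='n': occ=1, LF[2]=C('n')+1=2+1=3
L[3]='o': occ=0, LF[3]=C('o')+0=4+0=4
L[4]='$': occ=0, LF[4]=C('$')+0=0+0=0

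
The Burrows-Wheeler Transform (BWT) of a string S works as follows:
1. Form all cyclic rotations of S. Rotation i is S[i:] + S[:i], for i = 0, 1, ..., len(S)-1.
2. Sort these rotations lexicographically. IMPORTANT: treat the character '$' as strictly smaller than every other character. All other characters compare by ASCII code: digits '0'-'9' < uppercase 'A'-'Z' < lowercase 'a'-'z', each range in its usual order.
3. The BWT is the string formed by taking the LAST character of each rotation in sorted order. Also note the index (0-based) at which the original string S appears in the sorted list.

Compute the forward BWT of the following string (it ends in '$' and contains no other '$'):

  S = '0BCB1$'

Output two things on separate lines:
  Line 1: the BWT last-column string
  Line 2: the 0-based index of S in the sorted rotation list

Answer: 1$BC0B
1

Derivation:
All 6 rotations (rotation i = S[i:]+S[:i]):
  rot[0] = 0BCB1$
  rot[1] = BCB1$0
  rot[2] = CB1$0B
  rot[3] = B1$0BC
  rot[4] = 1$0BCB
  rot[5] = $0BCB1
Sorted (with $ < everything):
  sorted[0] = $0BCB1  (last char: '1')
  sorted[1] = 0BCB1$  (last char: '$')
  sorted[2] = 1$0BCB  (last char: 'B')
  sorted[3] = B1$0BC  (last char: 'C')
  sorted[4] = BCB1$0  (last char: '0')
  sorted[5] = CB1$0B  (last char: 'B')
Last column: 1$BC0B
Original string S is at sorted index 1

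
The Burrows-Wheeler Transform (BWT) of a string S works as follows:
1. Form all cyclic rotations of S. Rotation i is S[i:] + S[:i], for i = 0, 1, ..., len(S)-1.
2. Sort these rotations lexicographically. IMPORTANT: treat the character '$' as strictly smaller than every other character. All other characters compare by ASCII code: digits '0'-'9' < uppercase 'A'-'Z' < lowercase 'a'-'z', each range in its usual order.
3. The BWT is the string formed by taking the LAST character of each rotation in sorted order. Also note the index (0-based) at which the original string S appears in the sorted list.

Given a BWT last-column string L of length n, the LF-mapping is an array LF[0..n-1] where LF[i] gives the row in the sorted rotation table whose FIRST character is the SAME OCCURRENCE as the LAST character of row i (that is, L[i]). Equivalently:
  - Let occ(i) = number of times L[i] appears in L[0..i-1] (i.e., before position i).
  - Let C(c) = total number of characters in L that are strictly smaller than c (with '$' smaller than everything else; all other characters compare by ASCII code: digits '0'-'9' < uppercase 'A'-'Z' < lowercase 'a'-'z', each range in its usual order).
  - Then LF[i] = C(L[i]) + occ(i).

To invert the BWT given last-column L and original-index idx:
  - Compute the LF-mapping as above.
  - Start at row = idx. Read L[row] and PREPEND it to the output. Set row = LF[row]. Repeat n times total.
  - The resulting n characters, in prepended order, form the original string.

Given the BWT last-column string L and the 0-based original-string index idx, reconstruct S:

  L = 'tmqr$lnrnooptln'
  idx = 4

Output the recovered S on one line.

LF mapping: 13 3 10 11 0 1 4 12 5 7 8 9 14 2 6
Walk LF starting at row 4, prepending L[row]:
  step 1: row=4, L[4]='$', prepend. Next row=LF[4]=0
  step 2: row=0, L[0]='t', prepend. Next row=LF[0]=13
  step 3: row=13, L[13]='l', prepend. Next row=LF[13]=2
  step 4: row=2, L[2]='q', prepend. Next row=LF[2]=10
  step 5: row=10, L[10]='o', prepend. Next row=LF[10]=8
  step 6: row=8, L[8]='n', prepend. Next row=LF[8]=5
  step 7: row=5, L[5]='l', prepend. Next row=LF[5]=1
  step 8: row=1, L[1]='m', prepend. Next row=LF[1]=3
  step 9: row=3, L[3]='r', prepend. Next row=LF[3]=11
  step 10: row=11, L[11]='p', prepend. Next row=LF[11]=9
  step 11: row=9, L[9]='o', prepend. Next row=LF[9]=7
  step 12: row=7, L[7]='r', prepend. Next row=LF[7]=12
  step 13: row=12, L[12]='t', prepend. Next row=LF[12]=14
  step 14: row=14, L[14]='n', prepend. Next row=LF[14]=6
  step 15: row=6, L[6]='n', prepend. Next row=LF[6]=4
Reversed output: nntroprmlnoqlt$

Answer: nntroprmlnoqlt$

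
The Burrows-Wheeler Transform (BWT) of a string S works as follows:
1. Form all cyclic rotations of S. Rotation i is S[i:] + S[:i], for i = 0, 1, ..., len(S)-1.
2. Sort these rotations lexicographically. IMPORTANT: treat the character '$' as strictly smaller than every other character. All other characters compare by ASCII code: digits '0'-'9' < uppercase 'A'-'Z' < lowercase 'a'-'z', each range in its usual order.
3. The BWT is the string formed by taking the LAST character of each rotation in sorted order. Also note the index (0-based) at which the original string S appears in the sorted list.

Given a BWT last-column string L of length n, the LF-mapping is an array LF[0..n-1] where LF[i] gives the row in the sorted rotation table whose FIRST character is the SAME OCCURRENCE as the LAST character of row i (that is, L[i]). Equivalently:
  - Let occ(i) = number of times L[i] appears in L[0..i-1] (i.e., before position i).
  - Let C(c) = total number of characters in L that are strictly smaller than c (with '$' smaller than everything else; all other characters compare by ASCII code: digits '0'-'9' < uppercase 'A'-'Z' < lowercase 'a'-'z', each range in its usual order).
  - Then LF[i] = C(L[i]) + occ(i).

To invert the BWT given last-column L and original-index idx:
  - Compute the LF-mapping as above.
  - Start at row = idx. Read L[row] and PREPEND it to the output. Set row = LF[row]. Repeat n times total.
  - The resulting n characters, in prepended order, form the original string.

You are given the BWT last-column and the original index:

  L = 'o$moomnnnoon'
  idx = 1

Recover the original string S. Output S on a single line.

LF mapping: 7 0 1 8 9 2 3 4 5 10 11 6
Walk LF starting at row 1, prepending L[row]:
  step 1: row=1, L[1]='$', prepend. Next row=LF[1]=0
  step 2: row=0, L[0]='o', prepend. Next row=LF[0]=7
  step 3: row=7, L[7]='n', prepend. Next row=LF[7]=4
  step 4: row=4, L[4]='o', prepend. Next row=LF[4]=9
  step 5: row=9, L[9]='o', prepend. Next row=LF[9]=10
  step 6: row=10, L[10]='o', prepend. Next row=LF[10]=11
  step 7: row=11, L[11]='n', prepend. Next row=LF[11]=6
  step 8: row=6, L[6]='n', prepend. Next row=LF[6]=3
  step 9: row=3, L[3]='o', prepend. Next row=LF[3]=8
  step 10: row=8, L[8]='n', prepend. Next row=LF[8]=5
  step 11: row=5, L[5]='m', prepend. Next row=LF[5]=2
  step 12: row=2, L[2]='m', prepend. Next row=LF[2]=1
Reversed output: mmnonnooono$

Answer: mmnonnooono$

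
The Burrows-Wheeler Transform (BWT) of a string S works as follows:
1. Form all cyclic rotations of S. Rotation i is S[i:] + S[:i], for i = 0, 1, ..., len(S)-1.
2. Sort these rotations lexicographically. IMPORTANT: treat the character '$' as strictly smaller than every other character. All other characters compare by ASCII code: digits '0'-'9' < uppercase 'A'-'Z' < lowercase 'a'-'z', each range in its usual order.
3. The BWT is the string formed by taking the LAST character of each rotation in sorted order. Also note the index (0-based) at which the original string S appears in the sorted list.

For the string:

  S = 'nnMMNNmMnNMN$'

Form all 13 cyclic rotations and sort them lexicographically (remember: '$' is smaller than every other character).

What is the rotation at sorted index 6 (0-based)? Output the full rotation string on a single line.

All 13 rotations (rotation i = S[i:]+S[:i]):
  rot[0] = nnMMNNmMnNMN$
  rot[1] = nMMNNmMnNMN$n
  rot[2] = MMNNmMnNMN$nn
  rot[3] = MNNmMnNMN$nnM
  rot[4] = NNmMnNMN$nnMM
  rot[5] = NmMnNMN$nnMMN
  rot[6] = mMnNMN$nnMMNN
  rot[7] = MnNMN$nnMMNNm
  rot[8] = nNMN$nnMMNNmM
  rot[9] = NMN$nnMMNNmMn
  rot[10] = MN$nnMMNNmMnN
  rot[11] = N$nnMMNNmMnNM
  rot[12] = $nnMMNNmMnNMN
Sorted (with $ < everything):
  sorted[0] = $nnMMNNmMnNMN
  sorted[1] = MMNNmMnNMN$nn
  sorted[2] = MN$nnMMNNmMnN
  sorted[3] = MNNmMnNMN$nnM
  sorted[4] = MnNMN$nnMMNNm
  sorted[5] = N$nnMMNNmMnNM
  sorted[6] = NMN$nnMMNNmMn
  sorted[7] = NNmMnNMN$nnMM
  sorted[8] = NmMnNMN$nnMMN
  sorted[9] = mMnNMN$nnMMNN
  sorted[10] = nMMNNmMnNMN$n
  sorted[11] = nNMN$nnMMNNmM
  sorted[12] = nnMMNNmMnNMN$
sorted[6] = NMN$nnMMNNmMn

Answer: NMN$nnMMNNmMn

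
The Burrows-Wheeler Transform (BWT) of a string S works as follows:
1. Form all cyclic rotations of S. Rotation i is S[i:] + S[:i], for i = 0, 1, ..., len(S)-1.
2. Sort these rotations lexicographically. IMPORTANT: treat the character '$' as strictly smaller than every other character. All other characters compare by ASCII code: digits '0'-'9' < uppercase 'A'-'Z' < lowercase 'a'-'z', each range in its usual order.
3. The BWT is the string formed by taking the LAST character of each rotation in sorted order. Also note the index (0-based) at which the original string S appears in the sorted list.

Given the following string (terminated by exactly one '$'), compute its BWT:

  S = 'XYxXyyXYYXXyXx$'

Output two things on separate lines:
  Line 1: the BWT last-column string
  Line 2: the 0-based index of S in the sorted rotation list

Answer: xYy$yXxYXXXYyXX
3

Derivation:
All 15 rotations (rotation i = S[i:]+S[:i]):
  rot[0] = XYxXyyXYYXXyXx$
  rot[1] = YxXyyXYYXXyXx$X
  rot[2] = xXyyXYYXXyXx$XY
  rot[3] = XyyXYYXXyXx$XYx
  rot[4] = yyXYYXXyXx$XYxX
  rot[5] = yXYYXXyXx$XYxXy
  rot[6] = XYYXXyXx$XYxXyy
  rot[7] = YYXXyXx$XYxXyyX
  rot[8] = YXXyXx$XYxXyyXY
  rot[9] = XXyXx$XYxXyyXYY
  rot[10] = XyXx$XYxXyyXYYX
  rot[11] = yXx$XYxXyyXYYXX
  rot[12] = Xx$XYxXyyXYYXXy
  rot[13] = x$XYxXyyXYYXXyX
  rot[14] = $XYxXyyXYYXXyXx
Sorted (with $ < everything):
  sorted[0] = $XYxXyyXYYXXyXx  (last char: 'x')
  sorted[1] = XXyXx$XYxXyyXYY  (last char: 'Y')
  sorted[2] = XYYXXyXx$XYxXyy  (last char: 'y')
  sorted[3] = XYxXyyXYYXXyXx$  (last char: '$')
  sorted[4] = Xx$XYxXyyXYYXXy  (last char: 'y')
  sorted[5] = XyXx$XYxXyyXYYX  (last char: 'X')
  sorted[6] = XyyXYYXXyXx$XYx  (last char: 'x')
  sorted[7] = YXXyXx$XYxXyyXY  (last char: 'Y')
  sorted[8] = YYXXyXx$XYxXyyX  (last char: 'X')
  sorted[9] = YxXyyXYYXXyXx$X  (last char: 'X')
  sorted[10] = x$XYxXyyXYYXXyX  (last char: 'X')
  sorted[11] = xXyyXYYXXyXx$XY  (last char: 'Y')
  sorted[12] = yXYYXXyXx$XYxXy  (last char: 'y')
  sorted[13] = yXx$XYxXyyXYYXX  (last char: 'X')
  sorted[14] = yyXYYXXyXx$XYxX  (last char: 'X')
Last column: xYy$yXxYXXXYyXX
Original string S is at sorted index 3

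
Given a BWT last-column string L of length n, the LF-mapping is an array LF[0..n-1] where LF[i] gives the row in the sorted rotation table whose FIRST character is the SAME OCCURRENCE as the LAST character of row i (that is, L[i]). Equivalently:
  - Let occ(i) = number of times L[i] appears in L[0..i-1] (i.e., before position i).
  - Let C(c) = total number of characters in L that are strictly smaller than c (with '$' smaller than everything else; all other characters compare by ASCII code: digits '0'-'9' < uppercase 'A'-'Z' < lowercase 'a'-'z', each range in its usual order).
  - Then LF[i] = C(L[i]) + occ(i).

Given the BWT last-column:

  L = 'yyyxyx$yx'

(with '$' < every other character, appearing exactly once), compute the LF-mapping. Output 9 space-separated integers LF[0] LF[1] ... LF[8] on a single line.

Answer: 4 5 6 1 7 2 0 8 3

Derivation:
Char counts: '$':1, 'x':3, 'y':5
C (first-col start): C('$')=0, C('x')=1, C('y')=4
L[0]='y': occ=0, LF[0]=C('y')+0=4+0=4
L[1]='y': occ=1, LF[1]=C('y')+1=4+1=5
L[2]='y': occ=2, LF[2]=C('y')+2=4+2=6
L[3]='x': occ=0, LF[3]=C('x')+0=1+0=1
L[4]='y': occ=3, LF[4]=C('y')+3=4+3=7
L[5]='x': occ=1, LF[5]=C('x')+1=1+1=2
L[6]='$': occ=0, LF[6]=C('$')+0=0+0=0
L[7]='y': occ=4, LF[7]=C('y')+4=4+4=8
L[8]='x': occ=2, LF[8]=C('x')+2=1+2=3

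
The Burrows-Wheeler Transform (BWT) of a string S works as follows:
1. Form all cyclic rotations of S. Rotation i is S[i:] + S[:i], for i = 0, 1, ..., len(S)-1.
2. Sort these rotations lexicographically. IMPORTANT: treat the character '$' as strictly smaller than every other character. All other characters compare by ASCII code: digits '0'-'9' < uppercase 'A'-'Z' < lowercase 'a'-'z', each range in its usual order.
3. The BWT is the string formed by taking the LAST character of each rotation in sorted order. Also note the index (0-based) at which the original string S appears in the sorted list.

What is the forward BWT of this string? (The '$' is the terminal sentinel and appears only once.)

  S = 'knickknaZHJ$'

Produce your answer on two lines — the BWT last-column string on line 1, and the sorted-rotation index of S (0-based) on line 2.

Answer: JZHaninck$kk
9

Derivation:
All 12 rotations (rotation i = S[i:]+S[:i]):
  rot[0] = knickknaZHJ$
  rot[1] = nickknaZHJ$k
  rot[2] = ickknaZHJ$kn
  rot[3] = ckknaZHJ$kni
  rot[4] = kknaZHJ$knic
  rot[5] = knaZHJ$knick
  rot[6] = naZHJ$knickk
  rot[7] = aZHJ$knickkn
  rot[8] = ZHJ$knickkna
  rot[9] = HJ$knickknaZ
  rot[10] = J$knickknaZH
  rot[11] = $knickknaZHJ
Sorted (with $ < everything):
  sorted[0] = $knickknaZHJ  (last char: 'J')
  sorted[1] = HJ$knickknaZ  (last char: 'Z')
  sorted[2] = J$knickknaZH  (last char: 'H')
  sorted[3] = ZHJ$knickkna  (last char: 'a')
  sorted[4] = aZHJ$knickkn  (last char: 'n')
  sorted[5] = ckknaZHJ$kni  (last char: 'i')
  sorted[6] = ickknaZHJ$kn  (last char: 'n')
  sorted[7] = kknaZHJ$knic  (last char: 'c')
  sorted[8] = knaZHJ$knick  (last char: 'k')
  sorted[9] = knickknaZHJ$  (last char: '$')
  sorted[10] = naZHJ$knickk  (last char: 'k')
  sorted[11] = nickknaZHJ$k  (last char: 'k')
Last column: JZHaninck$kk
Original string S is at sorted index 9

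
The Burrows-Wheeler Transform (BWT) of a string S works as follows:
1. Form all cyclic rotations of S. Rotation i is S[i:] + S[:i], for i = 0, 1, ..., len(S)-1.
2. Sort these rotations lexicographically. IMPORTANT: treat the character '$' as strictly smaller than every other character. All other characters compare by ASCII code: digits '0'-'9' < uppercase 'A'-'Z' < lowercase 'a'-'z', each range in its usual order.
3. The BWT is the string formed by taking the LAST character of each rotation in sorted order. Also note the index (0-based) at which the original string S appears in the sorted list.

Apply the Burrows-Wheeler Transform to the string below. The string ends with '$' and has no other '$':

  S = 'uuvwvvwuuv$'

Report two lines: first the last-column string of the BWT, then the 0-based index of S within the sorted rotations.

All 11 rotations (rotation i = S[i:]+S[:i]):
  rot[0] = uuvwvvwuuv$
  rot[1] = uvwvvwuuv$u
  rot[2] = vwvvwuuv$uu
  rot[3] = wvvwuuv$uuv
  rot[4] = vvwuuv$uuvw
  rot[5] = vwuuv$uuvwv
  rot[6] = wuuv$uuvwvv
  rot[7] = uuv$uuvwvvw
  rot[8] = uv$uuvwvvwu
  rot[9] = v$uuvwvvwuu
  rot[10] = $uuvwvvwuuv
Sorted (with $ < everything):
  sorted[0] = $uuvwvvwuuv  (last char: 'v')
  sorted[1] = uuv$uuvwvvw  (last char: 'w')
  sorted[2] = uuvwvvwuuv$  (last char: '$')
  sorted[3] = uv$uuvwvvwu  (last char: 'u')
  sorted[4] = uvwvvwuuv$u  (last char: 'u')
  sorted[5] = v$uuvwvvwuu  (last char: 'u')
  sorted[6] = vvwuuv$uuvw  (last char: 'w')
  sorted[7] = vwuuv$uuvwv  (last char: 'v')
  sorted[8] = vwvvwuuv$uu  (last char: 'u')
  sorted[9] = wuuv$uuvwvv  (last char: 'v')
  sorted[10] = wvvwuuv$uuv  (last char: 'v')
Last column: vw$uuuwvuvv
Original string S is at sorted index 2

Answer: vw$uuuwvuvv
2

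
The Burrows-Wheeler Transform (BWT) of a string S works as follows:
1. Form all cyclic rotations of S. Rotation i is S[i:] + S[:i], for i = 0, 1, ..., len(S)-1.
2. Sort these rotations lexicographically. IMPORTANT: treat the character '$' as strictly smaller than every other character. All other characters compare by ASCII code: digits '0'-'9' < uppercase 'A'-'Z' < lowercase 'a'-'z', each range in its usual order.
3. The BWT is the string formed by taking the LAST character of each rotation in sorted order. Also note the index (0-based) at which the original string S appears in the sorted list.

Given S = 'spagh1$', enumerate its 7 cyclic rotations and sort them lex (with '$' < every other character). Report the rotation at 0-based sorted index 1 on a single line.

All 7 rotations (rotation i = S[i:]+S[:i]):
  rot[0] = spagh1$
  rot[1] = pagh1$s
  rot[2] = agh1$sp
  rot[3] = gh1$spa
  rot[4] = h1$spag
  rot[5] = 1$spagh
  rot[6] = $spagh1
Sorted (with $ < everything):
  sorted[0] = $spagh1
  sorted[1] = 1$spagh
  sorted[2] = agh1$sp
  sorted[3] = gh1$spa
  sorted[4] = h1$spag
  sorted[5] = pagh1$s
  sorted[6] = spagh1$
sorted[1] = 1$spagh

Answer: 1$spagh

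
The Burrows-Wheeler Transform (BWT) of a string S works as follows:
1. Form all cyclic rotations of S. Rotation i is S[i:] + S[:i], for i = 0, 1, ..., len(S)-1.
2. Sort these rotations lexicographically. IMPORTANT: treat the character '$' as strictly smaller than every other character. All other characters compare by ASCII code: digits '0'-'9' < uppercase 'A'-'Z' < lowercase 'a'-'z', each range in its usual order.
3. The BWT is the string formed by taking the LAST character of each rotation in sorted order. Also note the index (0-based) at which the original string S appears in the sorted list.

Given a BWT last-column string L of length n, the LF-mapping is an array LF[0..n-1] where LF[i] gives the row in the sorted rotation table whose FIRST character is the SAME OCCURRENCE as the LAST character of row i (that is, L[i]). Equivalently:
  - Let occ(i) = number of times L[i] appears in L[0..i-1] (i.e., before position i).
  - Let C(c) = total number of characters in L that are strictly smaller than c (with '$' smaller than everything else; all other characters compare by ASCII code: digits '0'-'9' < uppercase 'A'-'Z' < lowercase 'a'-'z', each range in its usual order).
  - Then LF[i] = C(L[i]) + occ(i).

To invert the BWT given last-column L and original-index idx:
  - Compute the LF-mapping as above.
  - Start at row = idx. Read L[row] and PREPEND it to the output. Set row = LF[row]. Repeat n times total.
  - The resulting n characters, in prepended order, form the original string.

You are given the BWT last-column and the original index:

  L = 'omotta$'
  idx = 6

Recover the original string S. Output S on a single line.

LF mapping: 3 2 4 5 6 1 0
Walk LF starting at row 6, prepending L[row]:
  step 1: row=6, L[6]='$', prepend. Next row=LF[6]=0
  step 2: row=0, L[0]='o', prepend. Next row=LF[0]=3
  step 3: row=3, L[3]='t', prepend. Next row=LF[3]=5
  step 4: row=5, L[5]='a', prepend. Next row=LF[5]=1
  step 5: row=1, L[1]='m', prepend. Next row=LF[1]=2
  step 6: row=2, L[2]='o', prepend. Next row=LF[2]=4
  step 7: row=4, L[4]='t', prepend. Next row=LF[4]=6
Reversed output: tomato$

Answer: tomato$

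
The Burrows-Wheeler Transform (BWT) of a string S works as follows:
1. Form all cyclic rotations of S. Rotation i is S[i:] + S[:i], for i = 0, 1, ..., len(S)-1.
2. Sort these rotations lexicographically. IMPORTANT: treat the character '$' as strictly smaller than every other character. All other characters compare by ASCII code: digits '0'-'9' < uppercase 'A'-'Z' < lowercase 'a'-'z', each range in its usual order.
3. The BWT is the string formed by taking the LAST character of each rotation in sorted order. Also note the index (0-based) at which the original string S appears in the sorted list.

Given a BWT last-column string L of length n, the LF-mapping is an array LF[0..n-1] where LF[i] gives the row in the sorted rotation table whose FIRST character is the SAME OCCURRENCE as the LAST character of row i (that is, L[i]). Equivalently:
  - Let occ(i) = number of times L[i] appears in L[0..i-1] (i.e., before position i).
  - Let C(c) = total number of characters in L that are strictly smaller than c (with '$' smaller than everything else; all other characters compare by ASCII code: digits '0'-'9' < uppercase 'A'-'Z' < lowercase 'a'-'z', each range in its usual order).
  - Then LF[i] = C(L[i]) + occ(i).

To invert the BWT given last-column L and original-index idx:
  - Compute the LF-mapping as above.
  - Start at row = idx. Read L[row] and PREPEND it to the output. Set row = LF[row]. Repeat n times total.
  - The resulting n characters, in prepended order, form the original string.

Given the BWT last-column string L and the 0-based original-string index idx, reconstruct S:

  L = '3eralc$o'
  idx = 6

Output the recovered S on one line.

Answer: oracle3$

Derivation:
LF mapping: 1 4 7 2 5 3 0 6
Walk LF starting at row 6, prepending L[row]:
  step 1: row=6, L[6]='$', prepend. Next row=LF[6]=0
  step 2: row=0, L[0]='3', prepend. Next row=LF[0]=1
  step 3: row=1, L[1]='e', prepend. Next row=LF[1]=4
  step 4: row=4, L[4]='l', prepend. Next row=LF[4]=5
  step 5: row=5, L[5]='c', prepend. Next row=LF[5]=3
  step 6: row=3, L[3]='a', prepend. Next row=LF[3]=2
  step 7: row=2, L[2]='r', prepend. Next row=LF[2]=7
  step 8: row=7, L[7]='o', prepend. Next row=LF[7]=6
Reversed output: oracle3$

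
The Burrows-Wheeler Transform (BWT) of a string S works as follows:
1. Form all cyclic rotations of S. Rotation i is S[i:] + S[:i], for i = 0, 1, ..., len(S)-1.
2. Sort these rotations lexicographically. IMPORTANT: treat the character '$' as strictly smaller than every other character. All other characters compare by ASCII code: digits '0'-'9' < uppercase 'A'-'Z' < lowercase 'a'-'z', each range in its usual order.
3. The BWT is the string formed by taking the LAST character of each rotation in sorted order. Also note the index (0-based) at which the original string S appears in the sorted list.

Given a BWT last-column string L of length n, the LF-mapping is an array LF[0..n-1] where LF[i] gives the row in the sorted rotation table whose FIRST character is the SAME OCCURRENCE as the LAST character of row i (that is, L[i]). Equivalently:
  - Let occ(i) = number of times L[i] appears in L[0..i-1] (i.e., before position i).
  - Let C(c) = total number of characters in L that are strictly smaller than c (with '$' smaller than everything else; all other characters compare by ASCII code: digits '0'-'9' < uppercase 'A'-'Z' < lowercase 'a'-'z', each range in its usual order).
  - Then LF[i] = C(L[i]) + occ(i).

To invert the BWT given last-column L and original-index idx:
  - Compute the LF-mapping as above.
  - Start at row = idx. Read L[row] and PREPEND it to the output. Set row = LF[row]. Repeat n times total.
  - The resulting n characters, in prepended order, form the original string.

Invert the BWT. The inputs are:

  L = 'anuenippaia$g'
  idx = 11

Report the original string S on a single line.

Answer: pineapiguana$

Derivation:
LF mapping: 1 8 12 4 9 6 10 11 2 7 3 0 5
Walk LF starting at row 11, prepending L[row]:
  step 1: row=11, L[11]='$', prepend. Next row=LF[11]=0
  step 2: row=0, L[0]='a', prepend. Next row=LF[0]=1
  step 3: row=1, L[1]='n', prepend. Next row=LF[1]=8
  step 4: row=8, L[8]='a', prepend. Next row=LF[8]=2
  step 5: row=2, L[2]='u', prepend. Next row=LF[2]=12
  step 6: row=12, L[12]='g', prepend. Next row=LF[12]=5
  step 7: row=5, L[5]='i', prepend. Next row=LF[5]=6
  step 8: row=6, L[6]='p', prepend. Next row=LF[6]=10
  step 9: row=10, L[10]='a', prepend. Next row=LF[10]=3
  step 10: row=3, L[3]='e', prepend. Next row=LF[3]=4
  step 11: row=4, L[4]='n', prepend. Next row=LF[4]=9
  step 12: row=9, L[9]='i', prepend. Next row=LF[9]=7
  step 13: row=7, L[7]='p', prepend. Next row=LF[7]=11
Reversed output: pineapiguana$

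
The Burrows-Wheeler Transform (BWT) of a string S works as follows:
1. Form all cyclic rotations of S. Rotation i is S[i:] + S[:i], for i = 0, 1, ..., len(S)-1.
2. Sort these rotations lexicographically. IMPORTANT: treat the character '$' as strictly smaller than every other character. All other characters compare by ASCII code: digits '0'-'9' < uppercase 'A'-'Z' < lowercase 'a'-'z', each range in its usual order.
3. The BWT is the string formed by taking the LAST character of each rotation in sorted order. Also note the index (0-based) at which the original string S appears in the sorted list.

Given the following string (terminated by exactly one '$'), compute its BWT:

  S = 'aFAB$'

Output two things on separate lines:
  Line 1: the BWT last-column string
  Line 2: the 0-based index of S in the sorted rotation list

All 5 rotations (rotation i = S[i:]+S[:i]):
  rot[0] = aFAB$
  rot[1] = FAB$a
  rot[2] = AB$aF
  rot[3] = B$aFA
  rot[4] = $aFAB
Sorted (with $ < everything):
  sorted[0] = $aFAB  (last char: 'B')
  sorted[1] = AB$aF  (last char: 'F')
  sorted[2] = B$aFA  (last char: 'A')
  sorted[3] = FAB$a  (last char: 'a')
  sorted[4] = aFAB$  (last char: '$')
Last column: BFAa$
Original string S is at sorted index 4

Answer: BFAa$
4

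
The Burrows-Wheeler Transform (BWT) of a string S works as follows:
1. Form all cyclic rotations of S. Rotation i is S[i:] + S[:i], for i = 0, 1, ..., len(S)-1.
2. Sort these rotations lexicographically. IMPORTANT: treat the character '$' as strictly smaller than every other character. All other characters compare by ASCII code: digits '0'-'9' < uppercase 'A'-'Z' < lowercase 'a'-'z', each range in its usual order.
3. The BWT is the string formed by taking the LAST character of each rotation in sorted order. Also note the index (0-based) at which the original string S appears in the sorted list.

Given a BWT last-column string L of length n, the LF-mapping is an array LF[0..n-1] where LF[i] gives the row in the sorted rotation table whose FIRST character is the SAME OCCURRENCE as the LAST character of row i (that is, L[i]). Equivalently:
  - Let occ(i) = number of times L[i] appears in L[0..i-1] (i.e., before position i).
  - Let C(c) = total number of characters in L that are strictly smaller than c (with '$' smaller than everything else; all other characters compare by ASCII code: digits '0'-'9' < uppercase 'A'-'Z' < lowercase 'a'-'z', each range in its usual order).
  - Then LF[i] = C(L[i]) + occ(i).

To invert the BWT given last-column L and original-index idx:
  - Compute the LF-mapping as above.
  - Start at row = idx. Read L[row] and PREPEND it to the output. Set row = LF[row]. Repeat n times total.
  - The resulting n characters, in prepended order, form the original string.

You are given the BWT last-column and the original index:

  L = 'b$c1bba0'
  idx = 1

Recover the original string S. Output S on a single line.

LF mapping: 4 0 7 2 5 6 3 1
Walk LF starting at row 1, prepending L[row]:
  step 1: row=1, L[1]='$', prepend. Next row=LF[1]=0
  step 2: row=0, L[0]='b', prepend. Next row=LF[0]=4
  step 3: row=4, L[4]='b', prepend. Next row=LF[4]=5
  step 4: row=5, L[5]='b', prepend. Next row=LF[5]=6
  step 5: row=6, L[6]='a', prepend. Next row=LF[6]=3
  step 6: row=3, L[3]='1', prepend. Next row=LF[3]=2
  step 7: row=2, L[2]='c', prepend. Next row=LF[2]=7
  step 8: row=7, L[7]='0', prepend. Next row=LF[7]=1
Reversed output: 0c1abbb$

Answer: 0c1abbb$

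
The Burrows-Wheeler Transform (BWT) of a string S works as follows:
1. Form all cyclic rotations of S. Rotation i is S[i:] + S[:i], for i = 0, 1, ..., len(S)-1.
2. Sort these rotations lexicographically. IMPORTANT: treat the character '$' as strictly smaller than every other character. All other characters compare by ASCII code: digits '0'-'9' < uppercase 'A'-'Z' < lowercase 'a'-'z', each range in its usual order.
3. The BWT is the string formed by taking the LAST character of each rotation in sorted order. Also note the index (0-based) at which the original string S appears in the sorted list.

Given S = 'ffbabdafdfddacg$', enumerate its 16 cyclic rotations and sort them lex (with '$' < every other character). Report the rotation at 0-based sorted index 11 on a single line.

All 16 rotations (rotation i = S[i:]+S[:i]):
  rot[0] = ffbabdafdfddacg$
  rot[1] = fbabdafdfddacg$f
  rot[2] = babdafdfddacg$ff
  rot[3] = abdafdfddacg$ffb
  rot[4] = bdafdfddacg$ffba
  rot[5] = dafdfddacg$ffbab
  rot[6] = afdfddacg$ffbabd
  rot[7] = fdfddacg$ffbabda
  rot[8] = dfddacg$ffbabdaf
  rot[9] = fddacg$ffbabdafd
  rot[10] = ddacg$ffbabdafdf
  rot[11] = dacg$ffbabdafdfd
  rot[12] = acg$ffbabdafdfdd
  rot[13] = cg$ffbabdafdfdda
  rot[14] = g$ffbabdafdfddac
  rot[15] = $ffbabdafdfddacg
Sorted (with $ < everything):
  sorted[0] = $ffbabdafdfddacg
  sorted[1] = abdafdfddacg$ffb
  sorted[2] = acg$ffbabdafdfdd
  sorted[3] = afdfddacg$ffbabd
  sorted[4] = babdafdfddacg$ff
  sorted[5] = bdafdfddacg$ffba
  sorted[6] = cg$ffbabdafdfdda
  sorted[7] = dacg$ffbabdafdfd
  sorted[8] = dafdfddacg$ffbab
  sorted[9] = ddacg$ffbabdafdf
  sorted[10] = dfddacg$ffbabdaf
  sorted[11] = fbabdafdfddacg$f
  sorted[12] = fddacg$ffbabdafd
  sorted[13] = fdfddacg$ffbabda
  sorted[14] = ffbabdafdfddacg$
  sorted[15] = g$ffbabdafdfddac
sorted[11] = fbabdafdfddacg$f

Answer: fbabdafdfddacg$f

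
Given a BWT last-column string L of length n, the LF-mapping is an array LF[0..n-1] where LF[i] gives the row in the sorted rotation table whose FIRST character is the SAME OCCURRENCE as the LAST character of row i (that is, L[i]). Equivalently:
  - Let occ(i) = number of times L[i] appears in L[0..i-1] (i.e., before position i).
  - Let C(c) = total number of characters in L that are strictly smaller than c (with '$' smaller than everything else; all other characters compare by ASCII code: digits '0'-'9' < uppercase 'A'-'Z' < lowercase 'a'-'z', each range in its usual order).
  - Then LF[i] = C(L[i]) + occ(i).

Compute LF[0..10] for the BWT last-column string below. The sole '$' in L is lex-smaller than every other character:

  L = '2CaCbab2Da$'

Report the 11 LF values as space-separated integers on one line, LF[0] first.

Answer: 1 3 6 4 9 7 10 2 5 8 0

Derivation:
Char counts: '$':1, '2':2, 'C':2, 'D':1, 'a':3, 'b':2
C (first-col start): C('$')=0, C('2')=1, C('C')=3, C('D')=5, C('a')=6, C('b')=9
L[0]='2': occ=0, LF[0]=C('2')+0=1+0=1
L[1]='C': occ=0, LF[1]=C('C')+0=3+0=3
L[2]='a': occ=0, LF[2]=C('a')+0=6+0=6
L[3]='C': occ=1, LF[3]=C('C')+1=3+1=4
L[4]='b': occ=0, LF[4]=C('b')+0=9+0=9
L[5]='a': occ=1, LF[5]=C('a')+1=6+1=7
L[6]='b': occ=1, LF[6]=C('b')+1=9+1=10
L[7]='2': occ=1, LF[7]=C('2')+1=1+1=2
L[8]='D': occ=0, LF[8]=C('D')+0=5+0=5
L[9]='a': occ=2, LF[9]=C('a')+2=6+2=8
L[10]='$': occ=0, LF[10]=C('$')+0=0+0=0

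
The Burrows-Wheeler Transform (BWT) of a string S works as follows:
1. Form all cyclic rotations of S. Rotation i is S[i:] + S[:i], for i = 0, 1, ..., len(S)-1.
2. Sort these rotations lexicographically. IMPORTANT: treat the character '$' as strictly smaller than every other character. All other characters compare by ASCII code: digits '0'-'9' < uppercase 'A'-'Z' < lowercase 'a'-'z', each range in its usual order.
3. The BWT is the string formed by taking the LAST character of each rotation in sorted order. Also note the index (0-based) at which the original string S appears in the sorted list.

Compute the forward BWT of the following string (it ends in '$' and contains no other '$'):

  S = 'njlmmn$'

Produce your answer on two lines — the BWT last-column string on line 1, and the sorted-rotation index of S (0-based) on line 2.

All 7 rotations (rotation i = S[i:]+S[:i]):
  rot[0] = njlmmn$
  rot[1] = jlmmn$n
  rot[2] = lmmn$nj
  rot[3] = mmn$njl
  rot[4] = mn$njlm
  rot[5] = n$njlmm
  rot[6] = $njlmmn
Sorted (with $ < everything):
  sorted[0] = $njlmmn  (last char: 'n')
  sorted[1] = jlmmn$n  (last char: 'n')
  sorted[2] = lmmn$nj  (last char: 'j')
  sorted[3] = mmn$njl  (last char: 'l')
  sorted[4] = mn$njlm  (last char: 'm')
  sorted[5] = n$njlmm  (last char: 'm')
  sorted[6] = njlmmn$  (last char: '$')
Last column: nnjlmm$
Original string S is at sorted index 6

Answer: nnjlmm$
6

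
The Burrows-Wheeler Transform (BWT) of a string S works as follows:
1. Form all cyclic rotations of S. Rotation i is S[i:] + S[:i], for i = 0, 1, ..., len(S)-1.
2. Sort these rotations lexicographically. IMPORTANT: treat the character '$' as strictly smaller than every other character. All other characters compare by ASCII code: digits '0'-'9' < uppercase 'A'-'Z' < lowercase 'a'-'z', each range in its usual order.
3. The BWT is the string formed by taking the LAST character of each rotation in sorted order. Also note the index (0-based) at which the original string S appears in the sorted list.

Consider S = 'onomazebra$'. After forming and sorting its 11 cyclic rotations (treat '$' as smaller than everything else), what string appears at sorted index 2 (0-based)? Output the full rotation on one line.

Answer: azebra$onom

Derivation:
All 11 rotations (rotation i = S[i:]+S[:i]):
  rot[0] = onomazebra$
  rot[1] = nomazebra$o
  rot[2] = omazebra$on
  rot[3] = mazebra$ono
  rot[4] = azebra$onom
  rot[5] = zebra$onoma
  rot[6] = ebra$onomaz
  rot[7] = bra$onomaze
  rot[8] = ra$onomazeb
  rot[9] = a$onomazebr
  rot[10] = $onomazebra
Sorted (with $ < everything):
  sorted[0] = $onomazebra
  sorted[1] = a$onomazebr
  sorted[2] = azebra$onom
  sorted[3] = bra$onomaze
  sorted[4] = ebra$onomaz
  sorted[5] = mazebra$ono
  sorted[6] = nomazebra$o
  sorted[7] = omazebra$on
  sorted[8] = onomazebra$
  sorted[9] = ra$onomazeb
  sorted[10] = zebra$onoma
sorted[2] = azebra$onom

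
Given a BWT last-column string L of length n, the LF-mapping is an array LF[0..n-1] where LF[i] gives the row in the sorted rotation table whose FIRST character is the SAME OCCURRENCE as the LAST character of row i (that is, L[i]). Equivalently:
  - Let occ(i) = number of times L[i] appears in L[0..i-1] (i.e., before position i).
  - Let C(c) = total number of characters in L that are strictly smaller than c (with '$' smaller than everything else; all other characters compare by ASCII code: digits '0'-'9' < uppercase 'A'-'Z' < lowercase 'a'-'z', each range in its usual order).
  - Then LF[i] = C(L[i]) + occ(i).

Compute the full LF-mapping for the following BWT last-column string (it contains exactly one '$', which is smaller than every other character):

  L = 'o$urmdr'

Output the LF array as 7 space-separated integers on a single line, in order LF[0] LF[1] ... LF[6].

Answer: 3 0 6 4 2 1 5

Derivation:
Char counts: '$':1, 'd':1, 'm':1, 'o':1, 'r':2, 'u':1
C (first-col start): C('$')=0, C('d')=1, C('m')=2, C('o')=3, C('r')=4, C('u')=6
L[0]='o': occ=0, LF[0]=C('o')+0=3+0=3
L[1]='$': occ=0, LF[1]=C('$')+0=0+0=0
L[2]='u': occ=0, LF[2]=C('u')+0=6+0=6
L[3]='r': occ=0, LF[3]=C('r')+0=4+0=4
L[4]='m': occ=0, LF[4]=C('m')+0=2+0=2
L[5]='d': occ=0, LF[5]=C('d')+0=1+0=1
L[6]='r': occ=1, LF[6]=C('r')+1=4+1=5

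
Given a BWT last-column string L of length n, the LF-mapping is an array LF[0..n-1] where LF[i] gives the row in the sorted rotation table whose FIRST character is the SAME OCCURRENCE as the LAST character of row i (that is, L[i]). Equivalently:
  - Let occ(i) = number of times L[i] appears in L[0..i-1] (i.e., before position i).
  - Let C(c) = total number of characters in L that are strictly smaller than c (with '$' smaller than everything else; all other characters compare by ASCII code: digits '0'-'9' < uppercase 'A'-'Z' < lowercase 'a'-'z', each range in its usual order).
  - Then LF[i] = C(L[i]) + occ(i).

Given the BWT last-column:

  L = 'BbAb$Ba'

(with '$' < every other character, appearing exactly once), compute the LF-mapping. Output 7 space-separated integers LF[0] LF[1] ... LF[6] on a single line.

Char counts: '$':1, 'A':1, 'B':2, 'a':1, 'b':2
C (first-col start): C('$')=0, C('A')=1, C('B')=2, C('a')=4, C('b')=5
L[0]='B': occ=0, LF[0]=C('B')+0=2+0=2
L[1]='b': occ=0, LF[1]=C('b')+0=5+0=5
L[2]='A': occ=0, LF[2]=C('A')+0=1+0=1
L[3]='b': occ=1, LF[3]=C('b')+1=5+1=6
L[4]='$': occ=0, LF[4]=C('$')+0=0+0=0
L[5]='B': occ=1, LF[5]=C('B')+1=2+1=3
L[6]='a': occ=0, LF[6]=C('a')+0=4+0=4

Answer: 2 5 1 6 0 3 4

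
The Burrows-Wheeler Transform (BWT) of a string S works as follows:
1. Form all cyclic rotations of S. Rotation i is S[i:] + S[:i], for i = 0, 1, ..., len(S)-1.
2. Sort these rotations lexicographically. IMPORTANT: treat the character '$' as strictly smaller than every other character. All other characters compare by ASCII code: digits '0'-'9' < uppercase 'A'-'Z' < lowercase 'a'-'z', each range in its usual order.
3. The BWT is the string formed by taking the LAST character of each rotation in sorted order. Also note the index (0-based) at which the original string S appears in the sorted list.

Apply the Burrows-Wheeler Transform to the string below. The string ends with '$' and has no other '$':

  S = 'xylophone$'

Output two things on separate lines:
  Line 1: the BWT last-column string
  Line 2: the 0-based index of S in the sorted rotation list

Answer: enpyohlo$x
8

Derivation:
All 10 rotations (rotation i = S[i:]+S[:i]):
  rot[0] = xylophone$
  rot[1] = ylophone$x
  rot[2] = lophone$xy
  rot[3] = ophone$xyl
  rot[4] = phone$xylo
  rot[5] = hone$xylop
  rot[6] = one$xyloph
  rot[7] = ne$xylopho
  rot[8] = e$xylophon
  rot[9] = $xylophone
Sorted (with $ < everything):
  sorted[0] = $xylophone  (last char: 'e')
  sorted[1] = e$xylophon  (last char: 'n')
  sorted[2] = hone$xylop  (last char: 'p')
  sorted[3] = lophone$xy  (last char: 'y')
  sorted[4] = ne$xylopho  (last char: 'o')
  sorted[5] = one$xyloph  (last char: 'h')
  sorted[6] = ophone$xyl  (last char: 'l')
  sorted[7] = phone$xylo  (last char: 'o')
  sorted[8] = xylophone$  (last char: '$')
  sorted[9] = ylophone$x  (last char: 'x')
Last column: enpyohlo$x
Original string S is at sorted index 8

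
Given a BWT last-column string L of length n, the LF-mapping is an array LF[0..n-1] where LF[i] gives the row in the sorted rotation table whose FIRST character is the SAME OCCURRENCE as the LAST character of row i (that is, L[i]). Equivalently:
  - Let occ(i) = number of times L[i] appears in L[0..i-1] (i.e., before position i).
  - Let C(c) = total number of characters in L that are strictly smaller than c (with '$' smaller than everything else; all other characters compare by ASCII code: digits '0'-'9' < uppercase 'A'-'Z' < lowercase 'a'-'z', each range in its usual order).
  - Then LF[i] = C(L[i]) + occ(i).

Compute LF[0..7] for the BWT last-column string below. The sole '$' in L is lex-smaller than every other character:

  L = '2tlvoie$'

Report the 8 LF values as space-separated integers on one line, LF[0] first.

Answer: 1 6 4 7 5 3 2 0

Derivation:
Char counts: '$':1, '2':1, 'e':1, 'i':1, 'l':1, 'o':1, 't':1, 'v':1
C (first-col start): C('$')=0, C('2')=1, C('e')=2, C('i')=3, C('l')=4, C('o')=5, C('t')=6, C('v')=7
L[0]='2': occ=0, LF[0]=C('2')+0=1+0=1
L[1]='t': occ=0, LF[1]=C('t')+0=6+0=6
L[2]='l': occ=0, LF[2]=C('l')+0=4+0=4
L[3]='v': occ=0, LF[3]=C('v')+0=7+0=7
L[4]='o': occ=0, LF[4]=C('o')+0=5+0=5
L[5]='i': occ=0, LF[5]=C('i')+0=3+0=3
L[6]='e': occ=0, LF[6]=C('e')+0=2+0=2
L[7]='$': occ=0, LF[7]=C('$')+0=0+0=0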